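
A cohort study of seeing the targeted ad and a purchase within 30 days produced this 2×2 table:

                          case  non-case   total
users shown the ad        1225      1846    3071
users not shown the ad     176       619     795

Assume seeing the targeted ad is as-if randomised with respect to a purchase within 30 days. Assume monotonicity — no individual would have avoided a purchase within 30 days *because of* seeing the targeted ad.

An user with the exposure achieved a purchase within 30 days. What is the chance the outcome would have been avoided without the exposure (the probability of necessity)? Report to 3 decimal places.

p₁ = P(outcome | exposed) = 1225/3071 = 0.39889
p₀ = P(outcome | unexposed) = 176/795 = 0.22138
Under exogeneity and monotonicity, PN = (p₁ − p₀) / p₁.
PN = (0.39889 − 0.22138) / 0.39889 = 0.17751 / 0.39889 ≈ 0.4450

PN ≈ 0.445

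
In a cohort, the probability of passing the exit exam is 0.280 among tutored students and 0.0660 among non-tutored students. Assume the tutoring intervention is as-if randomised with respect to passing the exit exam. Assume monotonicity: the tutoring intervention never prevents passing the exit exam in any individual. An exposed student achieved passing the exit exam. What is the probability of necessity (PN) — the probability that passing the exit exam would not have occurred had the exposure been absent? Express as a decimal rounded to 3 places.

Let p₁ = 0.28, p₀ = 0.066.
Under exogeneity and monotonicity, PN = (p₁ − p₀) / p₁.
PN = (0.28 − 0.066) / 0.28 = 0.214 / 0.28 ≈ 0.7643

PN ≈ 0.764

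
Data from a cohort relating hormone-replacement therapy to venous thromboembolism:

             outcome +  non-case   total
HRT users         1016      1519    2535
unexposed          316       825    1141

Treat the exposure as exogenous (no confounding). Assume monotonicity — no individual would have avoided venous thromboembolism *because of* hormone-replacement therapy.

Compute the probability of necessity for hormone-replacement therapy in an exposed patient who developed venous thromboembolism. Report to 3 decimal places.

PN ≈ 0.309

p₁ = P(outcome | exposed) = 1016/2535 = 0.40079
p₀ = P(outcome | unexposed) = 316/1141 = 0.27695
Under exogeneity and monotonicity, PN = (p₁ − p₀)/p₁.
PN = (0.40079 − 0.27695) / 0.40079 ≈ 0.3090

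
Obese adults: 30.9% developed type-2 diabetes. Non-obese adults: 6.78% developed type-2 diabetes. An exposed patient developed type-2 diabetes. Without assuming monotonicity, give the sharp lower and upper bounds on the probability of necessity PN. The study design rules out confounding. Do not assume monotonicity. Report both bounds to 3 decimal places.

0.781 ≤ PN ≤ 1.000

p₁ = 0.309, p₀ = 0.0678.
Under exogeneity alone the bounds on PN are max{0,(p₁−p₀)/p₁} ≤ PN ≤ min{1,(1−p₀)/p₁}.
  lower = (p₁ − p₀)/p₁ = 0.2412 / 0.309 ≈ 0.7806
  upper = min{1, (1 − p₀)/p₁} = 0.9322 / 0.309 ≈ 3.0168 → capped at 1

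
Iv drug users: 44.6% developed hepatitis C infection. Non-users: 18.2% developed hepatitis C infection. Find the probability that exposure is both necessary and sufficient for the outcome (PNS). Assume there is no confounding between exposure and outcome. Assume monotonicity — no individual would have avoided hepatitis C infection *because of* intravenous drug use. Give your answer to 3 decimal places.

p₁ = 0.446, p₀ = 0.182.
Under exogeneity and monotonicity, PNS = p₁ − p₀.
PNS = 0.446 − 0.182 = 0.264

PNS ≈ 0.264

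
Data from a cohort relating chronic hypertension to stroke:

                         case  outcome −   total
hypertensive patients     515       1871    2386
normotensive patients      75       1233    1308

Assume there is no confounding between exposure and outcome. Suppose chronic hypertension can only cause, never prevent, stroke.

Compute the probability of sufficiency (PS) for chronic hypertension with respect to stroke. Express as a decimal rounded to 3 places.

p₁ = P(outcome | exposed) = 515/2386 = 0.21584
p₀ = P(outcome | unexposed) = 75/1308 = 0.057339
Under exogeneity and monotonicity, PS = (p₁ − p₀) / (1 − p₀).
PS = (0.21584 − 0.057339) / (1 − 0.057339) = 0.1585 / 0.94266 ≈ 0.1681

PS ≈ 0.168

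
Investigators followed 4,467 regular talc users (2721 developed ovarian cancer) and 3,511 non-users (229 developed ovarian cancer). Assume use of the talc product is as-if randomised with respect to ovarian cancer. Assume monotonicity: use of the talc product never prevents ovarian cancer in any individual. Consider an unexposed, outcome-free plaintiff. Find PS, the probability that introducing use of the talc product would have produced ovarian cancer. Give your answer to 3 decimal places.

PS ≈ 0.582

p₁ = P(outcome | exposed) = 2721/4467 = 0.60913
p₀ = P(outcome | unexposed) = 229/3511 = 0.065224
Under exogeneity and monotonicity, PS = (p₁ − p₀) / (1 − p₀).
PS = (0.60913 − 0.065224) / (1 − 0.065224) = 0.54391 / 0.93478 ≈ 0.5819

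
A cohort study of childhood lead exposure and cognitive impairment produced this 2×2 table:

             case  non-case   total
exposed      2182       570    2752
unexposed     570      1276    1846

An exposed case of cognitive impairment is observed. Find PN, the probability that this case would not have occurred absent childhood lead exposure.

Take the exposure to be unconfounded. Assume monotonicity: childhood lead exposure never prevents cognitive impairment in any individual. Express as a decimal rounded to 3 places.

p₁ = P(outcome | exposed) = 2182/2752 = 0.79288
p₀ = P(outcome | unexposed) = 570/1846 = 0.30878
Under exogeneity and monotonicity, PN = (p₁ − p₀) / p₁.
PN = (0.79288 − 0.30878) / 0.79288 = 0.4841 / 0.79288 ≈ 0.6106

PN ≈ 0.611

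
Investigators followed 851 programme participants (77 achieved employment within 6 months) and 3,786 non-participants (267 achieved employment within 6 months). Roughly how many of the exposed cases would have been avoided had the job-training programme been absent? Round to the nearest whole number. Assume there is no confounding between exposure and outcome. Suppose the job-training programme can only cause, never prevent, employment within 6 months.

p₁ = P(outcome | exposed) = 77/851 = 0.090482
p₀ = P(outcome | unexposed) = 267/3786 = 0.070523
PN = (p₁ − p₀)/p₁ = (0.090482 − 0.070523) / 0.090482 ≈ 0.22058.
Attributable cases ≈ PN × (exposed cases) = 0.22058 × 77 ≈ 16.98.

about 17 cases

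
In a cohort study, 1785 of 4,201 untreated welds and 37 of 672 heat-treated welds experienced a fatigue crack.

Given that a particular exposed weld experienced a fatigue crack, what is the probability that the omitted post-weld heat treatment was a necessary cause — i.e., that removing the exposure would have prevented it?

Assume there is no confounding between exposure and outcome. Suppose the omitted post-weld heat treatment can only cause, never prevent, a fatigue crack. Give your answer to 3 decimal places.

PN ≈ 0.870

p₁ = P(outcome | exposed) = 1785/4201 = 0.4249
p₀ = P(outcome | unexposed) = 37/672 = 0.05506
Under exogeneity and monotonicity, PN = (p₁ − p₀) / p₁.
PN = (0.4249 − 0.05506) / 0.4249 = 0.36984 / 0.4249 ≈ 0.8704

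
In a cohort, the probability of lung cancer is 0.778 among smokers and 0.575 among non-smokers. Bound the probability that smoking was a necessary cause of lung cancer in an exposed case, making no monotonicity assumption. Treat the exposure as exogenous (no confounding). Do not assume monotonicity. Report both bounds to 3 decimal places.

0.261 ≤ PN ≤ 0.546

Let p₁ = 0.778, p₀ = 0.575.
Under exogeneity alone the bounds on PN are max{0,(p₁−p₀)/p₁} ≤ PN ≤ min{1,(1−p₀)/p₁}.
  lower = (p₁ − p₀)/p₁ = 0.203 / 0.778 ≈ 0.2609
  upper = min{1, (1 − p₀)/p₁} = 0.425 / 0.778 ≈ 0.5463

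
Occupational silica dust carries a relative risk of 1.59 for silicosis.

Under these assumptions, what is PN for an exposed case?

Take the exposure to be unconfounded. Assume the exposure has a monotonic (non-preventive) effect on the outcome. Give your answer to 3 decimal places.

PN ≈ 0.371

Under exogeneity and monotonicity, PN = (RR − 1) / RR = 1 − 1/RR.
PN = (1.59 − 1) / 1.59 = 0.59 / 1.59 ≈ 0.3711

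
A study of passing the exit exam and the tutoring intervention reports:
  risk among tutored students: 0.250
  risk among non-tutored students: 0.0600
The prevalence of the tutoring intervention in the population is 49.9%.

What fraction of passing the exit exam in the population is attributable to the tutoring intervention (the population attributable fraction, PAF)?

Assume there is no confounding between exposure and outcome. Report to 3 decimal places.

PAF ≈ 0.612

Let p₁ = 0.25, p₀ = 0.06.
Overall risk P(Y=1) = π·p₁ + (1−π)·p₀ = 0.499×0.25 + 0.501×0.06 = 0.15481.
Under exogeneity, PAF = [P(Y=1) − p₀] / P(Y=1).
PAF = (0.15481 − 0.06) / 0.15481 ≈ 0.6124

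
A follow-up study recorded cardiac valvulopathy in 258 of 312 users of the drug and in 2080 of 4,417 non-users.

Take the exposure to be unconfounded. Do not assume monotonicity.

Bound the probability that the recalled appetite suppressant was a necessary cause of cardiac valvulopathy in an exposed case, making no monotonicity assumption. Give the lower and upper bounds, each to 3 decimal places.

p₁ = P(outcome | exposed) = 258/312 = 0.82692
p₀ = P(outcome | unexposed) = 2080/4417 = 0.47091
Under exogeneity alone the bounds on PN are max{0,(p₁−p₀)/p₁} ≤ PN ≤ min{1,(1−p₀)/p₁}.
  lower = (p₁ − p₀)/p₁ = 0.35602 / 0.82692 ≈ 0.4305
  upper = min{1, (1 − p₀)/p₁} = 0.52909 / 0.82692 ≈ 0.6398

0.431 ≤ PN ≤ 0.640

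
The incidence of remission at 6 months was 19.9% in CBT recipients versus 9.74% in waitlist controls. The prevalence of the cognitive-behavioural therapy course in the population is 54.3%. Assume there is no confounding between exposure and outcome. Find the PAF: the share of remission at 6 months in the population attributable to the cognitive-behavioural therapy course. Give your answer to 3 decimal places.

p₁ = 0.199, p₀ = 0.0974.
Overall risk P(Y=1) = π·p₁ + (1−π)·p₀ = 0.543×0.199 + 0.457×0.0974 = 0.15257.
Under exogeneity, PAF = [P(Y=1) − p₀] / P(Y=1).
PAF = (0.15257 − 0.0974) / 0.15257 ≈ 0.3616

PAF ≈ 0.362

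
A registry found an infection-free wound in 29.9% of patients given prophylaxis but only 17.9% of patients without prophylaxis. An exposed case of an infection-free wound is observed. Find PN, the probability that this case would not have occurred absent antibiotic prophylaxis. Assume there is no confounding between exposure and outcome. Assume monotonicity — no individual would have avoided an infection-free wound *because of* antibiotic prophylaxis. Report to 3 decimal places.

p₁ = 0.299, p₀ = 0.179.
Under exogeneity and monotonicity, PN = (p₁ − p₀) / p₁.
PN = (0.299 − 0.179) / 0.299 = 0.12 / 0.299 ≈ 0.4013

PN ≈ 0.401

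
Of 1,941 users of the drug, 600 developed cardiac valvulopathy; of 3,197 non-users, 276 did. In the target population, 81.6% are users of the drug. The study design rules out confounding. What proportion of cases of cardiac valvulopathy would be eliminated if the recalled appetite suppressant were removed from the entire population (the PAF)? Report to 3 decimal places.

p₁ = P(outcome | exposed) = 600/1941 = 0.30912
p₀ = P(outcome | unexposed) = 276/3197 = 0.086331
Overall risk P(Y=1) = π·p₁ + (1−π)·p₀ = 0.816×0.30912 + 0.184×0.086331 = 0.26813.
Under exogeneity, PAF = [P(Y=1) − p₀] / P(Y=1).
PAF = (0.26813 − 0.086331) / 0.26813 ≈ 0.6780

PAF ≈ 0.678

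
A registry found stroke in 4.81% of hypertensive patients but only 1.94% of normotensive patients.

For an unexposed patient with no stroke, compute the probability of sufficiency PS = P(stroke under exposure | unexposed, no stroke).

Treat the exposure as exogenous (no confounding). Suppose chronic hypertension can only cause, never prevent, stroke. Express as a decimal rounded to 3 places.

p₁ = 0.0481, p₀ = 0.0194.
Under exogeneity and monotonicity, PS = (p₁ − p₀) / (1 − p₀).
PS = (0.0481 − 0.0194) / (1 − 0.0194) = 0.0287 / 0.9806 ≈ 0.0293

PS ≈ 0.029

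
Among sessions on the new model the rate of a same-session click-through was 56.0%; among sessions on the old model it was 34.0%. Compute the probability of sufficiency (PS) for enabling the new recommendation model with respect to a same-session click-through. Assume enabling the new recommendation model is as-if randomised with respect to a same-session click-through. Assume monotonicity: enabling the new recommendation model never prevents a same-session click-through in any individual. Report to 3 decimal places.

p₁ = 0.56, p₀ = 0.34.
Under exogeneity and monotonicity, PS = (p₁ − p₀) / (1 − p₀).
PS = (0.56 − 0.34) / (1 − 0.34) = 0.22 / 0.66 ≈ 0.3333

PS ≈ 0.333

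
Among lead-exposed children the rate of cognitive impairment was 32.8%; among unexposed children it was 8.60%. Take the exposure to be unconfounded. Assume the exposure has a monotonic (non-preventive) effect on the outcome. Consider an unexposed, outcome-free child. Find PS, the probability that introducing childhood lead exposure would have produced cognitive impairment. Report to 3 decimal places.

p₁ = 0.328, p₀ = 0.086.
Under exogeneity and monotonicity, PS = (p₁ − p₀) / (1 − p₀).
PS = (0.328 − 0.086) / (1 − 0.086) = 0.242 / 0.914 ≈ 0.2648

PS ≈ 0.265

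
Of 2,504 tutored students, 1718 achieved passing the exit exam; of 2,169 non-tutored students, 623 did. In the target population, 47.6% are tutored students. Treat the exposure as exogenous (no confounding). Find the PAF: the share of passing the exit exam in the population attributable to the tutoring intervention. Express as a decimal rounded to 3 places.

p₁ = P(outcome | exposed) = 1718/2504 = 0.6861
p₀ = P(outcome | unexposed) = 623/2169 = 0.28723
Overall risk P(Y=1) = π·p₁ + (1−π)·p₀ = 0.476×0.6861 + 0.524×0.28723 = 0.47709.
Under exogeneity, PAF = [P(Y=1) − p₀] / P(Y=1).
PAF = (0.47709 − 0.28723) / 0.47709 ≈ 0.3980

PAF ≈ 0.398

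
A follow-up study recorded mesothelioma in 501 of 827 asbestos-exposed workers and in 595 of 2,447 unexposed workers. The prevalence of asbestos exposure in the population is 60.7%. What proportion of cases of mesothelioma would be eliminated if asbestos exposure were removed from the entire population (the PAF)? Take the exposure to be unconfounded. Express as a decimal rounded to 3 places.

PAF ≈ 0.475

p₁ = P(outcome | exposed) = 501/827 = 0.6058
p₀ = P(outcome | unexposed) = 595/2447 = 0.24315
Overall risk P(Y=1) = π·p₁ + (1−π)·p₀ = 0.607×0.6058 + 0.393×0.24315 = 0.46328.
Under exogeneity, PAF = [P(Y=1) − p₀] / P(Y=1).
PAF = (0.46328 − 0.24315) / 0.46328 ≈ 0.4751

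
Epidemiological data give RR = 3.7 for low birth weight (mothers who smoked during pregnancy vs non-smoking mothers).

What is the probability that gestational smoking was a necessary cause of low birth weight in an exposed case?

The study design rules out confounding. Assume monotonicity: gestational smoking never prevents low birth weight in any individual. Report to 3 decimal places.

PN ≈ 0.730

Under exogeneity and monotonicity, PN = (RR − 1) / RR = 1 − 1/RR.
PN = (3.7 − 1) / 3.7 = 2.7 / 3.7 ≈ 0.7297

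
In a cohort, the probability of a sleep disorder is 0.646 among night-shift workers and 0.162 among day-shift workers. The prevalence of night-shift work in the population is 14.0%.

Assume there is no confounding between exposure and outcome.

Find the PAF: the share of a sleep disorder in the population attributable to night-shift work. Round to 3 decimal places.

Let p₁ = 0.646, p₀ = 0.162.
Overall risk P(Y=1) = π·p₁ + (1−π)·p₀ = 0.14×0.646 + 0.86×0.162 = 0.22976.
Under exogeneity, PAF = [P(Y=1) − p₀] / P(Y=1).
PAF = (0.22976 − 0.162) / 0.22976 ≈ 0.2949

PAF ≈ 0.295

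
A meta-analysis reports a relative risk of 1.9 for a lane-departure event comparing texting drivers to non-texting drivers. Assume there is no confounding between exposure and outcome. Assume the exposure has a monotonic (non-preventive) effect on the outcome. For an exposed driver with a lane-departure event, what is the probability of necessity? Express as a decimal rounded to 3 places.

Under exogeneity and monotonicity, PN = (RR − 1) / RR = 1 − 1/RR.
PN = (1.9 − 1) / 1.9 = 0.9 / 1.9 ≈ 0.4737

PN ≈ 0.474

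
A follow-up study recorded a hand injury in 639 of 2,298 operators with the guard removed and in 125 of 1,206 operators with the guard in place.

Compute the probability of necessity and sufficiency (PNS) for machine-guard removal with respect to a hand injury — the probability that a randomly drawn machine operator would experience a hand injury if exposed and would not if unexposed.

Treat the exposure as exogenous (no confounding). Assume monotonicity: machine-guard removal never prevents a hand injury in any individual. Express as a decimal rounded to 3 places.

p₁ = P(outcome | exposed) = 639/2298 = 0.27807
p₀ = P(outcome | unexposed) = 125/1206 = 0.10365
Under exogeneity and monotonicity, PNS = p₁ − p₀.
PNS = 0.27807 − 0.10365 = 0.17442

PNS ≈ 0.174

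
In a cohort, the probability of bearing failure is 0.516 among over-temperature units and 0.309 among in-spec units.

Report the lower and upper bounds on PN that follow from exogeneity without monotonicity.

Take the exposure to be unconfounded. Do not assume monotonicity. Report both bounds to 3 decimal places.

0.401 ≤ PN ≤ 1.000

Let p₁ = 0.516, p₀ = 0.309.
Under exogeneity alone the bounds on PN are max{0,(p₁−p₀)/p₁} ≤ PN ≤ min{1,(1−p₀)/p₁}.
  lower = (p₁ − p₀)/p₁ = 0.207 / 0.516 ≈ 0.4012
  upper = min{1, (1 − p₀)/p₁} = 0.691 / 0.516 ≈ 1.3391 → capped at 1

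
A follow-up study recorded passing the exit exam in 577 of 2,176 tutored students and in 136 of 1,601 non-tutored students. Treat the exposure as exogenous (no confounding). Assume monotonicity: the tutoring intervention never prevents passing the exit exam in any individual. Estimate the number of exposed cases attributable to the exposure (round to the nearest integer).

about 392 cases

p₁ = P(outcome | exposed) = 577/2176 = 0.26517
p₀ = P(outcome | unexposed) = 136/1601 = 0.084947
PN = (p₁ − p₀)/p₁ = (0.26517 − 0.084947) / 0.26517 ≈ 0.67965.
Attributable cases ≈ PN × (exposed cases) = 0.67965 × 577 ≈ 392.16.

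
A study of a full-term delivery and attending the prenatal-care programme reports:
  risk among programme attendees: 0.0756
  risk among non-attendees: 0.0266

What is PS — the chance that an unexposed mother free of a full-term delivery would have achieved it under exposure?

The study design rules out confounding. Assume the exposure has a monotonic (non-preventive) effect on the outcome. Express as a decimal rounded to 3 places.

Let p₁ = 0.0756, p₀ = 0.0266.
Under exogeneity and monotonicity, PS = (p₁ − p₀) / (1 − p₀).
PS = (0.0756 − 0.0266) / (1 − 0.0266) = 0.049 / 0.9734 ≈ 0.0503

PS ≈ 0.050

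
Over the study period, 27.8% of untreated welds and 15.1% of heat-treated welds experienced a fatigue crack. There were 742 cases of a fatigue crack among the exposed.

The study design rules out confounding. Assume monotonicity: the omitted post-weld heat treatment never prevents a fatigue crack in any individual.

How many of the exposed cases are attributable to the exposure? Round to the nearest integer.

about 339 cases

p₁ = 0.278, p₀ = 0.151.
PN = (p₁ − p₀)/p₁ = (0.278 − 0.151) / 0.278 ≈ 0.45683.
Attributable cases ≈ PN × (exposed cases) = 0.45683 × 742 ≈ 338.97.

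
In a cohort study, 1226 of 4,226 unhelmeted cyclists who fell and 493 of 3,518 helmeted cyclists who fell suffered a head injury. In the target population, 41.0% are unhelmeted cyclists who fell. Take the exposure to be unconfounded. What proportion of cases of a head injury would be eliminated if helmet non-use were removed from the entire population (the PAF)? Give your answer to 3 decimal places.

PAF ≈ 0.305

p₁ = P(outcome | exposed) = 1226/4226 = 0.29011
p₀ = P(outcome | unexposed) = 493/3518 = 0.14014
Overall risk P(Y=1) = π·p₁ + (1−π)·p₀ = 0.41×0.29011 + 0.59×0.14014 = 0.20163.
Under exogeneity, PAF = [P(Y=1) − p₀] / P(Y=1).
PAF = (0.20163 − 0.14014) / 0.20163 ≈ 0.3050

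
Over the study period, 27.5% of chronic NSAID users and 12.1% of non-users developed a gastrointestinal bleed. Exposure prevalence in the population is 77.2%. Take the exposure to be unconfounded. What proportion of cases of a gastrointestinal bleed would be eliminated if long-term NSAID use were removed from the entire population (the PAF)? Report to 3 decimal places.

p₁ = 0.275, p₀ = 0.121.
Overall risk P(Y=1) = π·p₁ + (1−π)·p₀ = 0.772×0.275 + 0.228×0.121 = 0.23989.
Under exogeneity, PAF = [P(Y=1) − p₀] / P(Y=1).
PAF = (0.23989 − 0.121) / 0.23989 ≈ 0.4956

PAF ≈ 0.496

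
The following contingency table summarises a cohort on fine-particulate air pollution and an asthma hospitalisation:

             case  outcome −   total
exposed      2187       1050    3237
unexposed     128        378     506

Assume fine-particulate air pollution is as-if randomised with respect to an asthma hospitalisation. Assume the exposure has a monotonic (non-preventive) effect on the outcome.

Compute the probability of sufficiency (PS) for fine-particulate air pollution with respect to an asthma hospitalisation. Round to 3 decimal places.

PS ≈ 0.566

p₁ = P(outcome | exposed) = 2187/3237 = 0.67563
p₀ = P(outcome | unexposed) = 128/506 = 0.25296
Under exogeneity and monotonicity, PS = (p₁ − p₀)/(1 − p₀).
PS = (0.67563 − 0.25296) / 0.74704 ≈ 0.5658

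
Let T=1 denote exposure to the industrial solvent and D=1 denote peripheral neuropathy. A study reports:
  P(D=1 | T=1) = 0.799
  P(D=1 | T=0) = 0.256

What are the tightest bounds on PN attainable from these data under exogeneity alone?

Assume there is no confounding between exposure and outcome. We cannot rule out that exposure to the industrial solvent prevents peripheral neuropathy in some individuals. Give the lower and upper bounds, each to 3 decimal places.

0.680 ≤ PN ≤ 0.931

Let p₁ = 0.799, p₀ = 0.256.
Under exogeneity alone the bounds on PN are max{0,(p₁−p₀)/p₁} ≤ PN ≤ min{1,(1−p₀)/p₁}.
  lower = (p₁ − p₀)/p₁ = 0.543 / 0.799 ≈ 0.6796
  upper = min{1, (1 − p₀)/p₁} = 0.744 / 0.799 ≈ 0.9312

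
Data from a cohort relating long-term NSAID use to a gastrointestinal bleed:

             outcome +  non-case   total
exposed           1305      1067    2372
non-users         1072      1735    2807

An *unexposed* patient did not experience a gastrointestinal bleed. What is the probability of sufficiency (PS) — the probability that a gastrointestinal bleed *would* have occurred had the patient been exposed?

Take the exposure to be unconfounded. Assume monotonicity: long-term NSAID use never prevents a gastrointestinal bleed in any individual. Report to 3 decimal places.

PS ≈ 0.272

p₁ = P(outcome | exposed) = 1305/2372 = 0.55017
p₀ = P(outcome | unexposed) = 1072/2807 = 0.3819
Under exogeneity and monotonicity, PS = (p₁ − p₀)/(1 − p₀).
PS = (0.55017 − 0.3819) / 0.6181 ≈ 0.2722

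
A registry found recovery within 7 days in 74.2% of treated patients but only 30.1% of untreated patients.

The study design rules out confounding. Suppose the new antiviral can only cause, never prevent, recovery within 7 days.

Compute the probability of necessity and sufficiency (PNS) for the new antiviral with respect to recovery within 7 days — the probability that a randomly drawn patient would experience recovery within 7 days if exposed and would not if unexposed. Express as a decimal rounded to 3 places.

PNS ≈ 0.441

p₁ = 0.742, p₀ = 0.301.
Under exogeneity and monotonicity, PNS = p₁ − p₀.
PNS = 0.742 − 0.301 = 0.441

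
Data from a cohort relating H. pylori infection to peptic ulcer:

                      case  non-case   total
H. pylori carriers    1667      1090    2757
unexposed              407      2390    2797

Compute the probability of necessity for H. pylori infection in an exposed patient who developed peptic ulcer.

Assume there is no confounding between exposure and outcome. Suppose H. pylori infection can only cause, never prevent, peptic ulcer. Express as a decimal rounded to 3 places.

PN ≈ 0.759

p₁ = P(outcome | exposed) = 1667/2757 = 0.60464
p₀ = P(outcome | unexposed) = 407/2797 = 0.14551
Under exogeneity and monotonicity, PN = (p₁ − p₀)/p₁.
PN = (0.60464 − 0.14551) / 0.60464 ≈ 0.7593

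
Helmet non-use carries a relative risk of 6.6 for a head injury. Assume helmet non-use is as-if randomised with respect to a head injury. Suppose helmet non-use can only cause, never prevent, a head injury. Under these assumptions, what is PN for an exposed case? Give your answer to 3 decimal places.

PN ≈ 0.848

Under exogeneity and monotonicity, PN = (RR − 1) / RR = 1 − 1/RR.
PN = (6.6 − 1) / 6.6 = 5.6 / 6.6 ≈ 0.8485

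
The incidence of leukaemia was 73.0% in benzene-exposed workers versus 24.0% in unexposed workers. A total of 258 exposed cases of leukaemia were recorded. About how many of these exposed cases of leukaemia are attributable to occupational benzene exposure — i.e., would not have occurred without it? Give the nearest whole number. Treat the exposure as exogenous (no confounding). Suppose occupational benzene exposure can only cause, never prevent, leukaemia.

about 173 cases

p₁ = 0.73, p₀ = 0.24.
PN = (p₁ − p₀)/p₁ = (0.73 − 0.24) / 0.73 ≈ 0.67123.
Attributable cases ≈ PN × (exposed cases) = 0.67123 × 258 ≈ 173.18.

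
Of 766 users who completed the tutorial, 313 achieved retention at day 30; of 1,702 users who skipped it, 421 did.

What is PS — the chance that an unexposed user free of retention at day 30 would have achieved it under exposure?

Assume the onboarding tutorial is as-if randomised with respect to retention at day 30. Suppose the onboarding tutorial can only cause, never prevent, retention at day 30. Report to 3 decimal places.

p₁ = P(outcome | exposed) = 313/766 = 0.40862
p₀ = P(outcome | unexposed) = 421/1702 = 0.24736
Under exogeneity and monotonicity, PS = (p₁ − p₀) / (1 − p₀).
PS = (0.40862 − 0.24736) / (1 − 0.24736) = 0.16126 / 0.75264 ≈ 0.2143

PS ≈ 0.214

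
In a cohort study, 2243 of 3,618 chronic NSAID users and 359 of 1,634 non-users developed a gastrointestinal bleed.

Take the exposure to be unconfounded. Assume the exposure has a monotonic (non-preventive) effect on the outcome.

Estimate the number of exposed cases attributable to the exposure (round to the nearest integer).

p₁ = P(outcome | exposed) = 2243/3618 = 0.61996
p₀ = P(outcome | unexposed) = 359/1634 = 0.21971
PN = (p₁ − p₀)/p₁ = (0.61996 − 0.21971) / 0.61996 ≈ 0.64561.
Attributable cases ≈ PN × (exposed cases) = 0.64561 × 2243 ≈ 1448.10.

about 1448 cases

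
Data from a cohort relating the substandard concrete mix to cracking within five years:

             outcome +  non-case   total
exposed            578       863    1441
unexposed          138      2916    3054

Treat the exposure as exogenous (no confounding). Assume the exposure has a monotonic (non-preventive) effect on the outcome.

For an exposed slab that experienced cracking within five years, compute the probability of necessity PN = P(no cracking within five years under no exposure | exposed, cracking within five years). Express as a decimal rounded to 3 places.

p₁ = P(outcome | exposed) = 578/1441 = 0.40111
p₀ = P(outcome | unexposed) = 138/3054 = 0.045187
Under exogeneity and monotonicity, PN = (p₁ − p₀)/p₁.
PN = (0.40111 − 0.045187) / 0.40111 ≈ 0.8873

PN ≈ 0.887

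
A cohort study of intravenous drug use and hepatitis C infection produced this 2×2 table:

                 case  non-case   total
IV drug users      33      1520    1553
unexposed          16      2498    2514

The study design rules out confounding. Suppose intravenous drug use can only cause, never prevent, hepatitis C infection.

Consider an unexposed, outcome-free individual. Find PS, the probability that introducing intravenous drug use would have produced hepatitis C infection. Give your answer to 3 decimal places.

PS ≈ 0.015

p₁ = P(outcome | exposed) = 33/1553 = 0.021249
p₀ = P(outcome | unexposed) = 16/2514 = 0.0063644
Under exogeneity and monotonicity, PS = (p₁ − p₀)/(1 − p₀).
PS = (0.021249 − 0.0063644) / 0.99364 ≈ 0.0150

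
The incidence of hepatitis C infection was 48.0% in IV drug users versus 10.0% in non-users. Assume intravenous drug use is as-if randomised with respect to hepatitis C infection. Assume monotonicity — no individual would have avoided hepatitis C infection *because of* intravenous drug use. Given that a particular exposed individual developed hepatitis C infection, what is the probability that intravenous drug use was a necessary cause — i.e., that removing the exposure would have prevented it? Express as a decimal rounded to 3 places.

p₁ = 0.48, p₀ = 0.1.
Under exogeneity and monotonicity, PN = (p₁ − p₀) / p₁.
PN = (0.48 − 0.1) / 0.48 = 0.38 / 0.48 ≈ 0.7917

PN ≈ 0.792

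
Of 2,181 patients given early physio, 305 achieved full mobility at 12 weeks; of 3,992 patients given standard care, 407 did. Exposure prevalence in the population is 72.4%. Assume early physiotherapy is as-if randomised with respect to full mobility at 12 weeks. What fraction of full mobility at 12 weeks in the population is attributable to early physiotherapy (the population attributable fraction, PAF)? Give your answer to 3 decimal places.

p₁ = P(outcome | exposed) = 305/2181 = 0.13984
p₀ = P(outcome | unexposed) = 407/3992 = 0.10195
Overall risk P(Y=1) = π·p₁ + (1−π)·p₀ = 0.724×0.13984 + 0.276×0.10195 = 0.12939.
Under exogeneity, PAF = [P(Y=1) − p₀] / P(Y=1).
PAF = (0.12939 − 0.10195) / 0.12939 ≈ 0.2120

PAF ≈ 0.212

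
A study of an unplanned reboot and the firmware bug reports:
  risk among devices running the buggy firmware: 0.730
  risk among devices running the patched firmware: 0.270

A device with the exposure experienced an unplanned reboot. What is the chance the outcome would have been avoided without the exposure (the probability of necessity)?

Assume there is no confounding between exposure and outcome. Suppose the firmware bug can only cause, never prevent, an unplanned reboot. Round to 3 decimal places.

Let p₁ = 0.73, p₀ = 0.27.
Under exogeneity and monotonicity, PN = (p₁ − p₀) / p₁.
PN = (0.73 − 0.27) / 0.73 = 0.46 / 0.73 ≈ 0.6301

PN ≈ 0.630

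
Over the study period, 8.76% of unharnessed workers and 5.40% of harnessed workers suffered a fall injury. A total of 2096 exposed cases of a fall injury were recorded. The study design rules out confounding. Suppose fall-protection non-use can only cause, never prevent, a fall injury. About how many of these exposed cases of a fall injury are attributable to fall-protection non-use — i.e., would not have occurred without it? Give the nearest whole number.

p₁ = 0.0876, p₀ = 0.054.
PN = (p₁ − p₀)/p₁ = (0.0876 − 0.054) / 0.0876 ≈ 0.38356.
Attributable cases ≈ PN × (exposed cases) = 0.38356 × 2096 ≈ 803.95.

about 804 cases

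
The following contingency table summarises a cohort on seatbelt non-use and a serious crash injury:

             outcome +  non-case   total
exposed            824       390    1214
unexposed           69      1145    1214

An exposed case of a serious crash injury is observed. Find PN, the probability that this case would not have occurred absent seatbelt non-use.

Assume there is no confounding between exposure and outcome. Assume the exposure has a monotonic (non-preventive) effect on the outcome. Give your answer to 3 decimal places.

PN ≈ 0.916

p₁ = P(outcome | exposed) = 824/1214 = 0.67875
p₀ = P(outcome | unexposed) = 69/1214 = 0.056837
Under exogeneity and monotonicity, PN = (p₁ − p₀)/p₁.
PN = (0.67875 − 0.056837) / 0.67875 ≈ 0.9163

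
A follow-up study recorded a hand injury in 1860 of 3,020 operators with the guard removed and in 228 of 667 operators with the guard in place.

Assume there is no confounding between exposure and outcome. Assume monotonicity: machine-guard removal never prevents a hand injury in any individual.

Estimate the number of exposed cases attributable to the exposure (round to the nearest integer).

p₁ = P(outcome | exposed) = 1860/3020 = 0.61589
p₀ = P(outcome | unexposed) = 228/667 = 0.34183
PN = (p₁ − p₀)/p₁ = (0.61589 − 0.34183) / 0.61589 ≈ 0.44499.
Attributable cases ≈ PN × (exposed cases) = 0.44499 × 1860 ≈ 827.68.

about 828 cases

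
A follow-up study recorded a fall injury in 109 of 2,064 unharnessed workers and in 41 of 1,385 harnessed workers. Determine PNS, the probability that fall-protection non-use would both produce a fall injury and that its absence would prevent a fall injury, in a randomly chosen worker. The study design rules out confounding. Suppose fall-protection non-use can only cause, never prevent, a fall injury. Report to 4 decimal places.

PNS ≈ 0.0232

p₁ = P(outcome | exposed) = 109/2064 = 0.05281
p₀ = P(outcome | unexposed) = 41/1385 = 0.029603
Under exogeneity and monotonicity, PNS = p₁ − p₀.
PNS = 0.05281 − 0.029603 = 0.023207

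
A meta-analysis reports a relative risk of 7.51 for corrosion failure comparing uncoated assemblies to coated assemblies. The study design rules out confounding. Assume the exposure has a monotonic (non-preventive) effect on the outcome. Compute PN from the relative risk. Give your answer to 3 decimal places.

Under exogeneity and monotonicity, PN = (RR − 1) / RR = 1 − 1/RR.
PN = (7.51 − 1) / 7.51 = 6.51 / 7.51 ≈ 0.8668

PN ≈ 0.867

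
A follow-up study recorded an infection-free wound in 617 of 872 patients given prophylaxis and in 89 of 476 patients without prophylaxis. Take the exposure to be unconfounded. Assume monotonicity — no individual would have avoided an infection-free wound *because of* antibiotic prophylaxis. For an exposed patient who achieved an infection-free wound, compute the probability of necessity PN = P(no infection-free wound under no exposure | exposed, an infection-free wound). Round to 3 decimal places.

p₁ = P(outcome | exposed) = 617/872 = 0.70757
p₀ = P(outcome | unexposed) = 89/476 = 0.18697
Under exogeneity and monotonicity, PN = (p₁ − p₀) / p₁.
PN = (0.70757 − 0.18697) / 0.70757 = 0.52059 / 0.70757 ≈ 0.7358

PN ≈ 0.736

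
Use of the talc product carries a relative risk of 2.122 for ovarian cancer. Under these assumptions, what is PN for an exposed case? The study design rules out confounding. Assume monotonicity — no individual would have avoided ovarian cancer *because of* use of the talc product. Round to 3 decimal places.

PN ≈ 0.529

Under exogeneity and monotonicity, PN = (RR − 1) / RR = 1 − 1/RR.
PN = (2.122 − 1) / 2.122 = 1.122 / 2.122 ≈ 0.5287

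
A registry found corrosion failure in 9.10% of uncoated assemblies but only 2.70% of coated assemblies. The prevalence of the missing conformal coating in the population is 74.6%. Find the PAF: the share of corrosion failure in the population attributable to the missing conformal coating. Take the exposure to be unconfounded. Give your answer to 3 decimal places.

p₁ = 0.091, p₀ = 0.027.
Overall risk P(Y=1) = π·p₁ + (1−π)·p₀ = 0.746×0.091 + 0.254×0.027 = 0.074744.
Under exogeneity, PAF = [P(Y=1) − p₀] / P(Y=1).
PAF = (0.074744 − 0.027) / 0.074744 ≈ 0.6388

PAF ≈ 0.639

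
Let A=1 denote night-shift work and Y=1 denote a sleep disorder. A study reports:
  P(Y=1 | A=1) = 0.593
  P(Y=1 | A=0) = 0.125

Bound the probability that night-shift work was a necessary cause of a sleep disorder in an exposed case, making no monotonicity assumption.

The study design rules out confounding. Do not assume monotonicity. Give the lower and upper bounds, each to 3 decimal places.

0.789 ≤ PN ≤ 1.000

Let p₁ = 0.593, p₀ = 0.125.
Under exogeneity alone the bounds on PN are max{0,(p₁−p₀)/p₁} ≤ PN ≤ min{1,(1−p₀)/p₁}.
  lower = (p₁ − p₀)/p₁ = 0.468 / 0.593 ≈ 0.7892
  upper = min{1, (1 − p₀)/p₁} = 0.875 / 0.593 ≈ 1.4755 → capped at 1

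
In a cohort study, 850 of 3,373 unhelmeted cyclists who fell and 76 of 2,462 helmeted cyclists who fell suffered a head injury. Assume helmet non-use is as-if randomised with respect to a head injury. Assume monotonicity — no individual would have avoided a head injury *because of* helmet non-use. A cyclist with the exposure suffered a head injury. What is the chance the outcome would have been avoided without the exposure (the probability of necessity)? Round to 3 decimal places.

PN ≈ 0.878

p₁ = P(outcome | exposed) = 850/3373 = 0.252
p₀ = P(outcome | unexposed) = 76/2462 = 0.030869
Under exogeneity and monotonicity, PN = (p₁ − p₀) / p₁.
PN = (0.252 − 0.030869) / 0.252 = 0.22113 / 0.252 ≈ 0.8775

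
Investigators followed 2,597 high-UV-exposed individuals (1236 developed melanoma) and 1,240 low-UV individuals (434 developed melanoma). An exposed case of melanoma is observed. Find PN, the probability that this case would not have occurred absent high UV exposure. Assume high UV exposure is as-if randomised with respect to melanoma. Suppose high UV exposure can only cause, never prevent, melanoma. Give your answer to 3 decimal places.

p₁ = P(outcome | exposed) = 1236/2597 = 0.47593
p₀ = P(outcome | unexposed) = 434/1240 = 0.35
Under exogeneity and monotonicity, PN = (p₁ − p₀) / p₁.
PN = (0.47593 − 0.35) / 0.47593 = 0.12593 / 0.47593 ≈ 0.2646

PN ≈ 0.265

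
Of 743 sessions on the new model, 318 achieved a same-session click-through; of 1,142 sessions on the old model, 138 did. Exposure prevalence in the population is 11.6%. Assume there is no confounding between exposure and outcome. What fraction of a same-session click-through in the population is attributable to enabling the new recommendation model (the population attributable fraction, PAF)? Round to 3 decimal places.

PAF ≈ 0.228

p₁ = P(outcome | exposed) = 318/743 = 0.42799
p₀ = P(outcome | unexposed) = 138/1142 = 0.12084
Overall risk P(Y=1) = π·p₁ + (1−π)·p₀ = 0.116×0.42799 + 0.884×0.12084 = 0.15647.
Under exogeneity, PAF = [P(Y=1) − p₀] / P(Y=1).
PAF = (0.15647 − 0.12084) / 0.15647 ≈ 0.2277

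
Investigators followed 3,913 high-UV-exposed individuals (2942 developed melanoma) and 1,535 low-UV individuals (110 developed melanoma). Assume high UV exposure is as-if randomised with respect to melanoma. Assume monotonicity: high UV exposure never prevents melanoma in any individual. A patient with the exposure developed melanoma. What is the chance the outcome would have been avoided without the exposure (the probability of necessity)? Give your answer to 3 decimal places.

p₁ = P(outcome | exposed) = 2942/3913 = 0.75185
p₀ = P(outcome | unexposed) = 110/1535 = 0.071661
Under exogeneity and monotonicity, PN = (p₁ − p₀) / p₁.
PN = (0.75185 − 0.071661) / 0.75185 = 0.68019 / 0.75185 ≈ 0.9047

PN ≈ 0.905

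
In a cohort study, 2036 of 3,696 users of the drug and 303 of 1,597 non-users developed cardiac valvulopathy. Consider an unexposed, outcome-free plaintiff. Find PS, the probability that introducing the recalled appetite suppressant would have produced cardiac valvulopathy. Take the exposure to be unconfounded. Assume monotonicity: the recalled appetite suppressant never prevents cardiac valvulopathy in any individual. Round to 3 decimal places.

p₁ = P(outcome | exposed) = 2036/3696 = 0.55087
p₀ = P(outcome | unexposed) = 303/1597 = 0.18973
Under exogeneity and monotonicity, PS = (p₁ − p₀) / (1 − p₀).
PS = (0.55087 − 0.18973) / (1 − 0.18973) = 0.36114 / 0.81027 ≈ 0.4457

PS ≈ 0.446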